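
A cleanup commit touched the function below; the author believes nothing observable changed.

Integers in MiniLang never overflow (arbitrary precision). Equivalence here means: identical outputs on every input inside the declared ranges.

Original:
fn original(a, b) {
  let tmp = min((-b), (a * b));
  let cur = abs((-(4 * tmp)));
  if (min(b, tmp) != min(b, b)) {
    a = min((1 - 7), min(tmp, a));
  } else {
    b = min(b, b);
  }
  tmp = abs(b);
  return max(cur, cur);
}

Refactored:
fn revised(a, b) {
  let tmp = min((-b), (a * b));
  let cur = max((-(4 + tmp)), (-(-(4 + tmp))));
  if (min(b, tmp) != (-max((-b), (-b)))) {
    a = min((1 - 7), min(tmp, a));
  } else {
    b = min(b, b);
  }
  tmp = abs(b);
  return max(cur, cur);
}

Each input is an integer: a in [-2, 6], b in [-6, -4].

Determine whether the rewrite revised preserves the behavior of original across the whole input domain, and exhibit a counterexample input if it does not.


Not equivalent: a=-2, b=-6 separates them (24 vs 10).
original: tmp := 6 | cur := 24 | (min(b, tmp) != min(b, b)): false | b := -6 | tmp := 6 | result 24
revised: tmp := 6 | cur := 10 | (min(b, tmp) != (-max((-b), (-b)))): false | b := -6 | tmp := 6 | result 10
verdict: not equivalent; witness: a=-2, b=-6


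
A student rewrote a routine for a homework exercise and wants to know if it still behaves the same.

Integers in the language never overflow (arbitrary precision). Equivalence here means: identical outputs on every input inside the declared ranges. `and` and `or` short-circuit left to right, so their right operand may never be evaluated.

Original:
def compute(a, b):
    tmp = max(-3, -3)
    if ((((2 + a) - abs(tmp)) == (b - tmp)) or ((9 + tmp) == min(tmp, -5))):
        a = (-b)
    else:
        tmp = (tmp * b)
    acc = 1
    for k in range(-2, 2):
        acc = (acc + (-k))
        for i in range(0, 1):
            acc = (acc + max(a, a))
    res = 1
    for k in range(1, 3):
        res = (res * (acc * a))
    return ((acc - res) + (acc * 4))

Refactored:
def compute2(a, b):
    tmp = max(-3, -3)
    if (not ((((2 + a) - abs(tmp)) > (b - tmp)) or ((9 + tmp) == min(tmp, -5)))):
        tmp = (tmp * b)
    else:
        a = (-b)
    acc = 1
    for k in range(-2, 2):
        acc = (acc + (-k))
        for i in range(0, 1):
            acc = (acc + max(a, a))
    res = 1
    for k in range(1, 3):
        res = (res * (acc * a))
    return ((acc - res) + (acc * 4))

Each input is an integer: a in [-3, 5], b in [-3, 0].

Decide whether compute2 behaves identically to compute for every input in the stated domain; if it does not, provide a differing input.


Run the pair on a=1, b=-3.
compute: tmp := -3 | ((((2 + a) - abs(tmp)) == (b - tmp)) or ((9 + tmp) == min(tmp, -5))): true | a := 3 | acc := 1 | iter k=-2: | acc := 3 | iter i=0: | acc := 6 | iter k=-1: | acc := 7 | iter i=0: | acc := 10 | iter k=0: | acc := 10 | iter i=0: | acc := 13 | iter k=1: | acc := 12 | iter i=0: | acc := 15 | res := 1 | iter k=1: | res := 45 | iter k=2: | res := 2025 | result -1950
compute2: tmp := -3 | (not ((((2 + a) - abs(tmp)) > (b - tmp)) or ((9 + tmp) == min(tmp, -5)))): true | tmp := 9 | acc := 1 | iter k=-2: | acc := 3 | iter i=0: | acc := 4 | iter k=-1: | acc := 5 | iter i=0: | acc := 6 | iter k=0: | acc := 6 | iter i=0: | acc := 7 | iter k=1: | acc := 6 | iter i=0: | acc := 7 | res := 1 | iter k=1: | res := 7 | iter k=2: | res := 49 | result -14
-1950 and -14 differ, so these are not the same function on this domain.
verdict: not equivalent; witness: a=1, b=-3


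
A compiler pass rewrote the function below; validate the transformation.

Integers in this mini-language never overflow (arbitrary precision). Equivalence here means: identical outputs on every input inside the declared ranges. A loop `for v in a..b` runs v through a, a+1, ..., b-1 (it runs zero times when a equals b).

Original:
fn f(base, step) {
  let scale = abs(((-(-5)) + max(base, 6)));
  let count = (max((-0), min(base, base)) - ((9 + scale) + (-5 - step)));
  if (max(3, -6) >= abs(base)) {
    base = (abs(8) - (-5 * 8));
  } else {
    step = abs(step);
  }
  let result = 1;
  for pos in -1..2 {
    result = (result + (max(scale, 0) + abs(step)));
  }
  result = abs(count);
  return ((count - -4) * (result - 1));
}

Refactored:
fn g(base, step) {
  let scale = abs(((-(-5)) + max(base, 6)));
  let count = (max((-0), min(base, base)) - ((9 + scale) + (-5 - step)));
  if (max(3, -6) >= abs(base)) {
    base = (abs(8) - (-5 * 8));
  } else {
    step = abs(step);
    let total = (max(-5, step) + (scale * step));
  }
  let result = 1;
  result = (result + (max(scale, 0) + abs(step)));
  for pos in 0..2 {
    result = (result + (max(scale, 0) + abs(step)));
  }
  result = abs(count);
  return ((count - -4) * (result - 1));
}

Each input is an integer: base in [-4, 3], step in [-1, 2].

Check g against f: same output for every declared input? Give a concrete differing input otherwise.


This is a faithful refactor — constant usage differs; min/max/abs usage differs; local variable names differ; arithmetic usage differs; loop structure differs; statement counts differ, but the computed results match everywhere.
As a probe, take base=1, step=0: f runs scale = 11; count = -14; (max(3, -6) >= abs(base)) -> true; base = 48; result = 1; [pos=-1]; result = 12; [pos=0]; result = 23; [pos=1]; result = 34; result = 14; return -130; g runs scale = 11; count = -14; (max(3, -6) >= abs(base)) -> true; base = 48; result = 1; result = 12; [pos=0]; result = 23; [pos=1]; result = 34; result = 14; return -130; both end at -130.
An exhaustive pass over the 32 declared inputs shows identical outputs.
verdict: equivalent


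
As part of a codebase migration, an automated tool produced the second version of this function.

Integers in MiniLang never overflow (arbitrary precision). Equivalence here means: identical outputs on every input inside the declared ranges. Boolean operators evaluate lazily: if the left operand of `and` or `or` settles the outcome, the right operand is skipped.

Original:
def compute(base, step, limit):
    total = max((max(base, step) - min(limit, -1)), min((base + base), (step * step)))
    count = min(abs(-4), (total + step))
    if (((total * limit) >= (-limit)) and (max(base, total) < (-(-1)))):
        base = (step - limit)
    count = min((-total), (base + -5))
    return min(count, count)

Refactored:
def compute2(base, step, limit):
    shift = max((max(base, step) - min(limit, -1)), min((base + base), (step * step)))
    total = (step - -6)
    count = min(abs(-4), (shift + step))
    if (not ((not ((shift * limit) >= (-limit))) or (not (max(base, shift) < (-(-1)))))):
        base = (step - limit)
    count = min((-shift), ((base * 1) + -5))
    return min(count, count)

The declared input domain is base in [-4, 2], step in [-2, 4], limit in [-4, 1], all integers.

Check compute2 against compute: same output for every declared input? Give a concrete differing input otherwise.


This is a faithful refactor — constant usage differs; also statement counts differ; also arithmetic usage differs; also boolean connective usage differs; also local variable names differ, but the computed results match everywhere.
Spot check at base=-4, step=3, limit=1 — compute: total := 4 | count := 4 | (((total * limit) >= (-limit)) and (max(base, total) < (-(-1)))): false | count := -9 | result -9. compute2: shift := 4 | total := 9 | count := 4 | (not ((not ((shift * limit) >= (-limit))) or (not (max(base, shift) < (-(-1)))))): false | count := -9 | result -9. Both give -9.
Sweeping the whole domain (294 inputs) finds no disagreement.
verdict: equivalent


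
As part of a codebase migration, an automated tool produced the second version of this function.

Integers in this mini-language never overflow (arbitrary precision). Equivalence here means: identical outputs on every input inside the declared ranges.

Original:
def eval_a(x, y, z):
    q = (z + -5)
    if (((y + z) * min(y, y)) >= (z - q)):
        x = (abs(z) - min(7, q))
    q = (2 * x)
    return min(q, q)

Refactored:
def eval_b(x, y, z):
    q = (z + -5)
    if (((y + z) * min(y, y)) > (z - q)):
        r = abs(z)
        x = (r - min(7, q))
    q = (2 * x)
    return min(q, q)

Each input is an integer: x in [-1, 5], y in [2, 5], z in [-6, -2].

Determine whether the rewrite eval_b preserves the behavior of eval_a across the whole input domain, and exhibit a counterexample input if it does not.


Run the pair on x=-1, y=5, z=-4.
eval_a: q = -9; (((y + z) * min(y, y)) >= (z - q)) -> true; x = 13; q = 26; return 26
eval_b: q = -9; (((y + z) * min(y, y)) > (z - q)) -> false; q = -2; return -2
26 vs -2 — the two versions disagree here.
verdict: not equivalent; witness: x=-1, y=5, z=-4


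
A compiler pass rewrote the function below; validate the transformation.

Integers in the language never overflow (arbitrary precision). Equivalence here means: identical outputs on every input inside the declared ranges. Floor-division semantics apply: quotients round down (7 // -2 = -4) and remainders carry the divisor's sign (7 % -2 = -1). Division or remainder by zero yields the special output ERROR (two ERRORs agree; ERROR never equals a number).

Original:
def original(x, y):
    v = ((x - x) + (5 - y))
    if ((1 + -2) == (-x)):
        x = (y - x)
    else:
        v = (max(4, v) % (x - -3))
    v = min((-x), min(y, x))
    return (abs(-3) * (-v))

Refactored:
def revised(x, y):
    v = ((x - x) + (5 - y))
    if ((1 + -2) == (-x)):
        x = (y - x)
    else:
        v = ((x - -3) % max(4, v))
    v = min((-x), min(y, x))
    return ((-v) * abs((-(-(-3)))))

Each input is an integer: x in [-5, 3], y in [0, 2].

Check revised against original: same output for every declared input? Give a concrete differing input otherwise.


These are not equivalent — on x=-3, y=0 the outputs split (ERROR vs 9).
original: v becomes 5; next ((1 + -2) == (-x)) evaluates to false; next hits division by zero so the output is ERROR
revised: v becomes 5; next ((1 + -2) == (-x)) evaluates to false; next v becomes 0; next v becomes -3; next final value 9
verdict: not equivalent; witness: x=-3, y=0


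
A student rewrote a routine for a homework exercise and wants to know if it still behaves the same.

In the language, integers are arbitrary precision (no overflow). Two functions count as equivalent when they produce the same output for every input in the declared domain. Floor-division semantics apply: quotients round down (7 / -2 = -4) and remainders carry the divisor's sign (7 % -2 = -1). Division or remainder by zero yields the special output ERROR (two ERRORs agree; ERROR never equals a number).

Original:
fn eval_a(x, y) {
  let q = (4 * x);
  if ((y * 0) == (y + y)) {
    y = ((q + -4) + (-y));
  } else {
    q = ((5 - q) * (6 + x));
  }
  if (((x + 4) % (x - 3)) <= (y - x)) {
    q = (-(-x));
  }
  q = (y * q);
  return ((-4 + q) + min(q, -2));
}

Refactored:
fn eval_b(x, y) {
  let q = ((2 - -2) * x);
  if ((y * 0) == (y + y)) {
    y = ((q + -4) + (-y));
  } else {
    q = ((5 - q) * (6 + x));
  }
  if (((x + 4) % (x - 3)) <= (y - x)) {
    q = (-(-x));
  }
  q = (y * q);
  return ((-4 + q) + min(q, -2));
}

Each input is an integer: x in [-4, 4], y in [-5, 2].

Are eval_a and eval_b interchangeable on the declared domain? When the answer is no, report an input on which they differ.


Changes here: arithmetic usage differs; constant usage differs; the full 72-point sweep finds no disagreement.
verdict: equivalent


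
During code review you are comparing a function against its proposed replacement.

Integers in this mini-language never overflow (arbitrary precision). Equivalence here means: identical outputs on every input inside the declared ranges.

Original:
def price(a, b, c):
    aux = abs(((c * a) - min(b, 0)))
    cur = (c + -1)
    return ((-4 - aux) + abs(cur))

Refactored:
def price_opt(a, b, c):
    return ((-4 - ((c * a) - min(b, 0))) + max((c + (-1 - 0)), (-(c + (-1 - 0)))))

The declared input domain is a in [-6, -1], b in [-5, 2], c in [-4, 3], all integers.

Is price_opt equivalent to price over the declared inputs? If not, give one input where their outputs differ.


At a=-6, b=-5, c=1: price gives -5, price_opt gives -3.
verdict: not equivalent; witness: a=-6, b=-5, c=1


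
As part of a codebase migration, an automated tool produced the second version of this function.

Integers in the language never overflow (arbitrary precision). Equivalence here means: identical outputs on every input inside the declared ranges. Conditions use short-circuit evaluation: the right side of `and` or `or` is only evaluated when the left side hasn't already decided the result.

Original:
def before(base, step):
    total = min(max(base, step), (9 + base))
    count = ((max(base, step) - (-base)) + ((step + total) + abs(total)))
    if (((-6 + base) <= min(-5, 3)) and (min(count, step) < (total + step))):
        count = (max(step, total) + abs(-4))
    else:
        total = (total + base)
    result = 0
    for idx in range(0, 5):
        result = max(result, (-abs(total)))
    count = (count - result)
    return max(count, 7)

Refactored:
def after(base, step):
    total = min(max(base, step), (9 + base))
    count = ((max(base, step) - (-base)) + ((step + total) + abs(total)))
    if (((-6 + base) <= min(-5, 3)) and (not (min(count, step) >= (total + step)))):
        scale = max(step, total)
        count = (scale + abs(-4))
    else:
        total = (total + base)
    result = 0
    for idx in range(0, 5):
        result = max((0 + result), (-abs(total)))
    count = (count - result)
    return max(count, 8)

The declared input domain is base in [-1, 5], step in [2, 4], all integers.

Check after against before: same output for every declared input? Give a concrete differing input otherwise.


Consider the input base=-1, step=2.
before: total := 2 | count := 7 | (((-6 + base) <= min(-5, 3)) and (min(count, step) < (total + step))): true | count := 6 | result := 0 | iter idx=0: | result := 0 | iter idx=1: | result := 0 | iter idx=2: | result := 0 | iter idx=3: | result := 0 | iter idx=4: | result := 0 | count := 6 | result 7
after: total := 2 | count := 7 | (((-6 + base) <= min(-5, 3)) and (not (min(count, step) >= (total + step)))): true | scale := 2 | count := 6 | result := 0 | iter idx=0: | result := 0 | iter idx=1: | result := 0 | iter idx=2: | result := 0 | iter idx=3: | result := 0 | iter idx=4: | result := 0 | count := 6 | result 8
7 and 8 differ, so these are not the same function on this domain.
verdict: not equivalent; witness: base=-1, step=2


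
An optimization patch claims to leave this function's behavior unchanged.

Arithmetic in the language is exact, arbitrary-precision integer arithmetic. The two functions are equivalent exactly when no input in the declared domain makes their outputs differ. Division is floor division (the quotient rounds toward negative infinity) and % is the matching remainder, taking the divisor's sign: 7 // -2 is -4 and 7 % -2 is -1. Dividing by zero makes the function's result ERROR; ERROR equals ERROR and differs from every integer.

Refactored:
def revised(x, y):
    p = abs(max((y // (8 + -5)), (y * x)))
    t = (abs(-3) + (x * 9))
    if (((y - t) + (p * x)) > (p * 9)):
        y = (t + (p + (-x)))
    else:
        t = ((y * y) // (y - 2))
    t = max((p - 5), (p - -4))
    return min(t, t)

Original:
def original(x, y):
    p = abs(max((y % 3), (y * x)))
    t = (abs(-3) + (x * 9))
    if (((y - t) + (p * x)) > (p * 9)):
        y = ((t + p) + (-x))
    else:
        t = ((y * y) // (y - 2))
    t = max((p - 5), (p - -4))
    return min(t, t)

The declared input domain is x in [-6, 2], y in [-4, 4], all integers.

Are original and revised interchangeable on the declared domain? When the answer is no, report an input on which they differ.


Take x=-6, y=1.
original: p becomes 1; next t becomes -51; next (((y - t) + (p * x)) > (p * 9)) evaluates to true; next y becomes -44; next t becomes 5; next final value 5
revised: p becomes 0; next t becomes -51; next (((y - t) + (p * x)) > (p * 9)) evaluates to true; next y becomes -45; next t becomes 4; next final value 4
5 != 4, so the rewrite changes behavior.
verdict: not equivalent; witness: x=-6, y=1


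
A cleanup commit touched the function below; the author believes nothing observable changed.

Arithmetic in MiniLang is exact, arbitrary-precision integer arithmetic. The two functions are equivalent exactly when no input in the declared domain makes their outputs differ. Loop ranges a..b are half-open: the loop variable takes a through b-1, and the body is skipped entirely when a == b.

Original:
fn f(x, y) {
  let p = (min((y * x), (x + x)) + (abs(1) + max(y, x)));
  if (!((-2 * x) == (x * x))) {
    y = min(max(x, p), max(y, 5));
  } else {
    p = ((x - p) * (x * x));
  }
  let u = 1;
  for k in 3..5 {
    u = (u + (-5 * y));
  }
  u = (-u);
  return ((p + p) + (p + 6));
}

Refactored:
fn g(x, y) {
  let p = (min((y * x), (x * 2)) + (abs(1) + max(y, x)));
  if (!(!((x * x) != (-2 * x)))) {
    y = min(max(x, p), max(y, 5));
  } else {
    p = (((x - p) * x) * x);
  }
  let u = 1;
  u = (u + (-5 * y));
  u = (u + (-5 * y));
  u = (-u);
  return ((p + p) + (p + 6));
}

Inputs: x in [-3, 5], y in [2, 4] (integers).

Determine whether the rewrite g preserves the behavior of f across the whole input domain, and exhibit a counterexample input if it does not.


Reading the diff, among the changes: local variable names differ, and comparison usage differs, and loop structure differs, and arithmetic usage differs, and boolean connective usage differs, and constant usage differs.
Spot check at x=4, y=2 — f: p = 13; (!((-2 * x) == (x * x))) -> true; y = 5; u = 1; [k=3]; u = -24; [k=4]; u = -49; u = 49; return 45. g: p = 13; (!(!((x * x) != (-2 * x)))) -> true; y = 5; u = 1; u = -24; u = -49; u = 49; return 45. Both give 45.
Sweeping the whole domain (27 inputs) finds no disagreement.
verdict: equivalent


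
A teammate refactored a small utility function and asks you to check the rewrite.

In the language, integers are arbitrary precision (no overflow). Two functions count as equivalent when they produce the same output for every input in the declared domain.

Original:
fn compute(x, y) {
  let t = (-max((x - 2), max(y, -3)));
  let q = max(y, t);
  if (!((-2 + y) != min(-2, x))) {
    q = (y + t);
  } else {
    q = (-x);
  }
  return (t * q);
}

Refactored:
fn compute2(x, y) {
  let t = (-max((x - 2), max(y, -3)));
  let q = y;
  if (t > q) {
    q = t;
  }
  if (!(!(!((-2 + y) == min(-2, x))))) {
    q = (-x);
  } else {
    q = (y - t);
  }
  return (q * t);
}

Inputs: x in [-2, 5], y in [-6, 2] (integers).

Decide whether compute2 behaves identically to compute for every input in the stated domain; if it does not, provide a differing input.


These are not equivalent — on x=3, y=0 the outputs split (1 vs -1).
compute: t := -1 | q := 0 | (!((-2 + y) != min(-2, x))): true | q := -1 | result 1
compute2: t := -1 | q := 0 | (t > q): false | (!(!(!((-2 + y) == min(-2, x))))): false | q := 1 | result -1
verdict: not equivalent; witness: x=3, y=0


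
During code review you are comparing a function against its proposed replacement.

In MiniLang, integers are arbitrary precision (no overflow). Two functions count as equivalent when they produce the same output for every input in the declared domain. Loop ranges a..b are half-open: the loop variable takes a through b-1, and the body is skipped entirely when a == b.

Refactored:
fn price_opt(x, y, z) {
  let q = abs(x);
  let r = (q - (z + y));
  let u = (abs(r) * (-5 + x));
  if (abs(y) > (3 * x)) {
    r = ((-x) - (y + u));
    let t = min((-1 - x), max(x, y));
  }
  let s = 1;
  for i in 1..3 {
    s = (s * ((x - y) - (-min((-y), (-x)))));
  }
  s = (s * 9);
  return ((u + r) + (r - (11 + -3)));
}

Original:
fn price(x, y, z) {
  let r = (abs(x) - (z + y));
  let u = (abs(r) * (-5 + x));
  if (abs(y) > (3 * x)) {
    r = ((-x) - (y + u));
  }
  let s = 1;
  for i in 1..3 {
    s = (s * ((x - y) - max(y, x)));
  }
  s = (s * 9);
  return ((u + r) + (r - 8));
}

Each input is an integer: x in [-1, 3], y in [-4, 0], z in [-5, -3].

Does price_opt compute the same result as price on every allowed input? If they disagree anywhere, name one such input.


Differences: constant usage differs, and min/max/abs usage differs, and arithmetic usage differs, and local variable names differ, and statement counts differ — yet all 75 inputs agree.
verdict: equivalent


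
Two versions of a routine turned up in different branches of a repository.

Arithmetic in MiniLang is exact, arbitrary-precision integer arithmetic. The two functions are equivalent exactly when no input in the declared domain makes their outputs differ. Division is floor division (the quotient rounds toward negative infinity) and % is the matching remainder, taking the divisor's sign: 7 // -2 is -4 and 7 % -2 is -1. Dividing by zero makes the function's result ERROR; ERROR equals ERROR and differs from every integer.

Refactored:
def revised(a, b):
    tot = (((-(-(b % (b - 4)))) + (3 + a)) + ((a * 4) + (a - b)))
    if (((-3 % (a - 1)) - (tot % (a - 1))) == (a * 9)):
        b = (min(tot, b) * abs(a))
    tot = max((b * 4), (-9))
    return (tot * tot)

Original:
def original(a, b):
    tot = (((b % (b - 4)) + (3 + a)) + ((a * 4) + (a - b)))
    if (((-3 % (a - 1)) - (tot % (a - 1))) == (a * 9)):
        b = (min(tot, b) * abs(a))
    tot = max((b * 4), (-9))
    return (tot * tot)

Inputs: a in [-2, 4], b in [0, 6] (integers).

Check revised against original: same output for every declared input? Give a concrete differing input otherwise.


Comparing the listings, the differences include: same computation, different form.
One worked example (a=2, b=4) — original: a zero divisor aborts: ERROR; revised: a zero divisor aborts: ERROR; agreement on ERROR.
An exhaustive pass over the 49 declared inputs shows identical outputs.
verdict: equivalent


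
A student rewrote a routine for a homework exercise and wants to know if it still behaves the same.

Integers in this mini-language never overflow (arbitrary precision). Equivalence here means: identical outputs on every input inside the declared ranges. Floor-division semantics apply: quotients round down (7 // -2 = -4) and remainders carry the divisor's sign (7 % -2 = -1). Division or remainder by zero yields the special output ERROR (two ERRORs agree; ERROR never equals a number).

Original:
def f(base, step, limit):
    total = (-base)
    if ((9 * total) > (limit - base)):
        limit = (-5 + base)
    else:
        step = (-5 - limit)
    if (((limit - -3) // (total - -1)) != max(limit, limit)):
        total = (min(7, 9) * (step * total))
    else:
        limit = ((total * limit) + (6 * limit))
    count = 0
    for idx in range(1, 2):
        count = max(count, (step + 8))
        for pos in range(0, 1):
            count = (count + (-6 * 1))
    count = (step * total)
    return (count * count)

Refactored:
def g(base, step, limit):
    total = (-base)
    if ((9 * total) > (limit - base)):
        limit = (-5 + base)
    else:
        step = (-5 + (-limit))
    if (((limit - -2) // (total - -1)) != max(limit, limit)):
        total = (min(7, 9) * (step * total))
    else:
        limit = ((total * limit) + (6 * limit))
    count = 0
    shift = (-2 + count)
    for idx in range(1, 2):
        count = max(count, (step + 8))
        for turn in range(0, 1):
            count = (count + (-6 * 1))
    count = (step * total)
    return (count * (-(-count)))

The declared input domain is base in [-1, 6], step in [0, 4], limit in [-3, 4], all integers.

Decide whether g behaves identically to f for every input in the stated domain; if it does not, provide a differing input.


Take base=2, step=0, limit=-1.
f: total becomes -2; next ((9 * total) > (limit - base)) evaluates to false; next step becomes -4; next (((limit - -3) // (total - -1)) != max(limit, limit)) evaluates to true; next total becomes 56; next count becomes 0; next at idx=1:; next count becomes 4; next at pos=0:; next count becomes -2; next count becomes -224; next final value 50176
g: total becomes -2; next ((9 * total) > (limit - base)) evaluates to false; next step becomes -4; next (((limit - -2) // (total - -1)) != max(limit, limit)) evaluates to false; next limit becomes -4; next count becomes 0; next shift becomes -2; next at idx=1:; next count becomes 4; next at turn=0:; next count becomes -2; next count becomes 8; next final value 64
50176 and 64 differ, so these are not the same function on this domain.
verdict: not equivalent; witness: base=2, step=0, limit=-1


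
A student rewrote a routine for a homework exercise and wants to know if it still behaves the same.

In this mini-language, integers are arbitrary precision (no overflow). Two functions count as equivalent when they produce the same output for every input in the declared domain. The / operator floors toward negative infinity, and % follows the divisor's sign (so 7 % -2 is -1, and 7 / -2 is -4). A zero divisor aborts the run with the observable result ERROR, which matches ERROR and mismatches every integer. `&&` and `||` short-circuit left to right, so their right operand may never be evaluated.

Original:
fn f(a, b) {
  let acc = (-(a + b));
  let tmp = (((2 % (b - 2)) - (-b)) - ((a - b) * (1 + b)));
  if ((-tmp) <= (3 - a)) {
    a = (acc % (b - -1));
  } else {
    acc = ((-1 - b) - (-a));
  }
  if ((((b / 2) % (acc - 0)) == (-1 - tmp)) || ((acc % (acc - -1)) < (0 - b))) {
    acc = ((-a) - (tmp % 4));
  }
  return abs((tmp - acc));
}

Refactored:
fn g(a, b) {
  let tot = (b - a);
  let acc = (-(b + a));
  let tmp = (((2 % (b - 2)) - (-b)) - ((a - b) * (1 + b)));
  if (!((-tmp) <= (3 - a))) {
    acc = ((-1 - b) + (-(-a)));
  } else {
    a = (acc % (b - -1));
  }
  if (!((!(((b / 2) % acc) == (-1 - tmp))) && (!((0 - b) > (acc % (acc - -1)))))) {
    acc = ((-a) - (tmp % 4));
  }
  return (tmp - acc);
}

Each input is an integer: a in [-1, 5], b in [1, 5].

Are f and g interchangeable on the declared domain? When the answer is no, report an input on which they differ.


Evaluate both at a=3, b=1.
f: acc := -4 | tmp := -3 | ((-tmp) <= (3 - a)): false | acc := 1 | ((((b / 2) % (acc - 0)) == (-1 - tmp)) || ((acc % (acc - -1)) < (0 - b))): false | result 4
g: tot := -2 | acc := -4 | tmp := -3 | (!((-tmp) <= (3 - a))): true | acc := 1 | (!((!(((b / 2) % acc) == (-1 - tmp))) && (!((0 - b) > (acc % (acc - -1)))))): false | result -4
4 and -4 differ, so these are not the same function on this domain.
verdict: not equivalent; witness: a=3, b=1


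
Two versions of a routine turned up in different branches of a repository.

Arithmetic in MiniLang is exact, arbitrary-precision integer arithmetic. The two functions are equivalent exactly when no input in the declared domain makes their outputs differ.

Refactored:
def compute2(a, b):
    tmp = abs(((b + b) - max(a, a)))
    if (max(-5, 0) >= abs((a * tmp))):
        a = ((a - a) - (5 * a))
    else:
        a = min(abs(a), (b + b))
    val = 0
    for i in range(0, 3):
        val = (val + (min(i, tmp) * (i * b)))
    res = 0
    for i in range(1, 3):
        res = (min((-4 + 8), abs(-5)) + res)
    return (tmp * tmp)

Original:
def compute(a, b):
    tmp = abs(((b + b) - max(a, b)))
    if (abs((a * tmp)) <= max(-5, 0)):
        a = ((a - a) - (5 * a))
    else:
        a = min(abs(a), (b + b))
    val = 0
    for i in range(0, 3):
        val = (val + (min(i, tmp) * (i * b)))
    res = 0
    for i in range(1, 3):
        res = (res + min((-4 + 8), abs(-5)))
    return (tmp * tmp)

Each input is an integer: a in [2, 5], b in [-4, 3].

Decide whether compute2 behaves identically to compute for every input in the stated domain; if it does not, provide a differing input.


Try a=2, b=3.
compute: tmp := 3 | (abs((a * tmp)) <= max(-5, 0)): false | a := 2 | val := 0 | iter i=0: | val := 0 | iter i=1: | val := 3 | iter i=2: | val := 15 | res := 0 | iter i=1: | res := 4 | iter i=2: | res := 8 | result 9
compute2: tmp := 4 | (max(-5, 0) >= abs((a * tmp))): false | a := 2 | val := 0 | iter i=0: | val := 0 | iter i=1: | val := 3 | iter i=2: | val := 15 | res := 0 | iter i=1: | res := 4 | iter i=2: | res := 8 | result 16
9 and 16 differ, so these are not the same function on this domain.
verdict: not equivalent; witness: a=2, b=3


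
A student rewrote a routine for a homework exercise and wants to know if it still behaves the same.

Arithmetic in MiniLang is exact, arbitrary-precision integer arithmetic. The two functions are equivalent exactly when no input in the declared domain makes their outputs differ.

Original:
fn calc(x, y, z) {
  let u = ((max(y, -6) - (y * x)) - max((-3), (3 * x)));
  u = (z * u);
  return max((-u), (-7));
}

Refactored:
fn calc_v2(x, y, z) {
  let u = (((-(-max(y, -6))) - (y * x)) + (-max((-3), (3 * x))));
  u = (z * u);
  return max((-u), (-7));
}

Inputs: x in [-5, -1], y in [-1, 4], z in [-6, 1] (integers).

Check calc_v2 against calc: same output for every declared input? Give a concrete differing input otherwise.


Reading the diff, among the changes: arithmetic usage differs.
As a probe, take x=-1, y=4, z=0: calc runs u := 11 | u := 0 | result 0; calc_v2 runs u := 11 | u := 0 | result 0; both end at 0.
Checked all 240 inputs in the declared domain: the outputs agree on every one.
verdict: equivalent


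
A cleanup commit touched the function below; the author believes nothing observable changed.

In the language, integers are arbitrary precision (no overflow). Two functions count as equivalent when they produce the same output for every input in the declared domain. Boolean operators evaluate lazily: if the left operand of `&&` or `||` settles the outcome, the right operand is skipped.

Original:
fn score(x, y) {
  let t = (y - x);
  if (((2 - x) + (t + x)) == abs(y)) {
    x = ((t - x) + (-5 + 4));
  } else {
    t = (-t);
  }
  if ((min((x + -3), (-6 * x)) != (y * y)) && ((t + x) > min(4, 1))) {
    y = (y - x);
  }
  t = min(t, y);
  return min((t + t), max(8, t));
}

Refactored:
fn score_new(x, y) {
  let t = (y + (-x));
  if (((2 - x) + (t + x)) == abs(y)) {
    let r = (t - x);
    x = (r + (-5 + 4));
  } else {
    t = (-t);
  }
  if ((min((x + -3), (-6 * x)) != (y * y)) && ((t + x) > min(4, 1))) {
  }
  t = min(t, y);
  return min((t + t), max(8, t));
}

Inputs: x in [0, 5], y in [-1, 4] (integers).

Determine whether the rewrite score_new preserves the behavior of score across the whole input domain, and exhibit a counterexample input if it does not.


Run the pair on x=1, y=-1.
score: t=-2, then (((2 - x) + (t + x)) == abs(y)) is false, then t=2, then ((min((x + -3), (-6 * x)) != (y * y)) && ((t + x) > min(4, 1))) is true, then y=-2, then t=-2, then returns -4
score_new: t=-2, then (((2 - x) + (t + x)) == abs(y)) is false, then t=2, then ((min((x + -3), (-6 * x)) != (y * y)) && ((t + x) > min(4, 1))) is true, then t=-1, then returns -2
-4 and -2 differ, so these are not the same function on this domain.
verdict: not equivalent; witness: x=1, y=-1


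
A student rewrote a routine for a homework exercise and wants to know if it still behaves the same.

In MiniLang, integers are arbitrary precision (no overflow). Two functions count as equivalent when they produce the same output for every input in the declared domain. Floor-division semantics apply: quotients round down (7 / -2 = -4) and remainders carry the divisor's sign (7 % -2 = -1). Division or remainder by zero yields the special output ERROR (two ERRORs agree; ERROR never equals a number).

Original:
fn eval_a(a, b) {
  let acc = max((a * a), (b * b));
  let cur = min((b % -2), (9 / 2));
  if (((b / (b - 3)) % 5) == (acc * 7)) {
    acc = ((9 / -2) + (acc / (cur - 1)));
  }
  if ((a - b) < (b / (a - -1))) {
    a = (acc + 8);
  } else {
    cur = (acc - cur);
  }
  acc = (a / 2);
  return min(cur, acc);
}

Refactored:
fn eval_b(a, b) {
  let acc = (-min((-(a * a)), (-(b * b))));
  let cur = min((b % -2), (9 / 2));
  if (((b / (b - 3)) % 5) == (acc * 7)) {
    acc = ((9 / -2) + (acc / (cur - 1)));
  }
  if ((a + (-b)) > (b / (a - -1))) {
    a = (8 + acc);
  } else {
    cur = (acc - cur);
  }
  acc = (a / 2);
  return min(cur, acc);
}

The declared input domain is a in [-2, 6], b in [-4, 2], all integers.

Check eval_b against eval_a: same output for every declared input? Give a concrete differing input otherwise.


Try a=-2, b=-4.
eval_a: acc becomes 16; next cur becomes 0; next (((b / (b - 3)) % 5) == (acc * 7)) evaluates to false; next ((a - b) < (b / (a - -1))) evaluates to true; next a becomes 24; next acc becomes 12; next final value 0
eval_b: acc becomes 16; next cur becomes 0; next (((b / (b - 3)) % 5) == (acc * 7)) evaluates to false; next ((a + (-b)) > (b / (a - -1))) evaluates to false; next cur becomes 16; next acc becomes -1; next final value -1
0 against -1: the behavior changed.
verdict: not equivalent; witness: a=-2, b=-4


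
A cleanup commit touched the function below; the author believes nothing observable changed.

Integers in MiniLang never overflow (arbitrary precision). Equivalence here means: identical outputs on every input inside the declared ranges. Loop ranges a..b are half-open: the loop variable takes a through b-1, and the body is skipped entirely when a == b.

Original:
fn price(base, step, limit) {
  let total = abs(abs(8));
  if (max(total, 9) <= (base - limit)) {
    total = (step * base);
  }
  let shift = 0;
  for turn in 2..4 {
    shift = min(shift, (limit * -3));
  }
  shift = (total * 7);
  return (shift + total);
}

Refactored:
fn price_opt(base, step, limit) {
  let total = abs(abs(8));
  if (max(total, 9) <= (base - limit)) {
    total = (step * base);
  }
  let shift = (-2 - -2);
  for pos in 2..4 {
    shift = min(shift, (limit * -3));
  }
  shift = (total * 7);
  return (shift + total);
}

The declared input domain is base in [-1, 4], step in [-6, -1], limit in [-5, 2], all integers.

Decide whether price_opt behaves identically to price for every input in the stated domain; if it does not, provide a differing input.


Side by side, the visible changes include: local variable names differ, and arithmetic usage differs, and constant usage differs.
Spot check at base=3, step=-5, limit=2 — price: total becomes 8; next (max(total, 9) <= (base - limit)) evaluates to false; next shift becomes 0; next at turn=2:; next shift becomes -6; next at turn=3:; next shift becomes -6; next shift becomes 56; next final value 64. price_opt: total becomes 8; next (max(total, 9) <= (base - limit)) evaluates to false; next shift becomes 0; next at pos=2:; next shift becomes -6; next at pos=3:; next shift becomes -6; next shift becomes 56; next final value 64. Both give 64.
Sweeping the whole domain (288 inputs) finds no disagreement.
verdict: equivalent


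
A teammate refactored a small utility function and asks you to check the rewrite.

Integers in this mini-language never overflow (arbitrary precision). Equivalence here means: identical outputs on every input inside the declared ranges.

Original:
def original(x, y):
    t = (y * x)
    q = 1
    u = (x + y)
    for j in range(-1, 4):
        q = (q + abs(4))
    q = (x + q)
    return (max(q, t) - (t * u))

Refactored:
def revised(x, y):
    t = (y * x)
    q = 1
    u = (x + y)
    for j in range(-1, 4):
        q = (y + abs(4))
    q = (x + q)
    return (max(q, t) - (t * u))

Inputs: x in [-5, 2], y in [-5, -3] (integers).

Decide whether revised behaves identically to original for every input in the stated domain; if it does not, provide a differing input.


The rewrite breaks on x=-5, y=-3, where the results are 136 and 135.
original: t := 15 | q := 1 | u := -8 | iter j=-1: | q := 5 | iter j=0: | q := 9 | iter j=1: | q := 13 | iter j=2: | q := 17 | iter j=3: | q := 21 | q := 16 | result 136
revised: t := 15 | q := 1 | u := -8 | iter j=-1: | q := 1 | iter j=0: | q := 1 | iter j=1: | q := 1 | iter j=2: | q := 1 | iter j=3: | q := 1 | q := -4 | result 135
verdict: not equivalent; witness: x=-5, y=-3


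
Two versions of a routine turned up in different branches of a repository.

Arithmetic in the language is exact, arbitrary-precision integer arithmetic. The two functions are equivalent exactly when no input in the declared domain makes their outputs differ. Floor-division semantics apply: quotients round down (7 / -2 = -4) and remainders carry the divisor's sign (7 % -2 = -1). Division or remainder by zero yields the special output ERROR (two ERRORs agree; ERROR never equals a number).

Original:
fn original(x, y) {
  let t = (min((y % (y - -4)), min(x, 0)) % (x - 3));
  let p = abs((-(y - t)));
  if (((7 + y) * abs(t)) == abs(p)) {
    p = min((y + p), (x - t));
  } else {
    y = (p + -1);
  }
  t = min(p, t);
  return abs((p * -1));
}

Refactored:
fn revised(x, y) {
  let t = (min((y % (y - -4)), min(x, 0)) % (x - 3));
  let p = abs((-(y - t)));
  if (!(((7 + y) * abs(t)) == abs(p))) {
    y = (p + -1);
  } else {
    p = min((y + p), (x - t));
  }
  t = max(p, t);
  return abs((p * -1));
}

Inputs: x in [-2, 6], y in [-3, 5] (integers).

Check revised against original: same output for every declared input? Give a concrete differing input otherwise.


Although `min(p, t)` became `max(p, t)`, no input in the stated domain can expose it.
As a probe, take x=1, y=-3: original runs t=0, then p=3, then (((7 + y) * abs(t)) == abs(p)) is false, then y=2, then t=0, then returns 3; revised runs t=0, then p=3, then (!(((7 + y) * abs(t)) == abs(p))) is true, then y=2, then t=3, then returns 3; both end at 3.
Every one of the 81 inputs gives matching results.
verdict: equivalent


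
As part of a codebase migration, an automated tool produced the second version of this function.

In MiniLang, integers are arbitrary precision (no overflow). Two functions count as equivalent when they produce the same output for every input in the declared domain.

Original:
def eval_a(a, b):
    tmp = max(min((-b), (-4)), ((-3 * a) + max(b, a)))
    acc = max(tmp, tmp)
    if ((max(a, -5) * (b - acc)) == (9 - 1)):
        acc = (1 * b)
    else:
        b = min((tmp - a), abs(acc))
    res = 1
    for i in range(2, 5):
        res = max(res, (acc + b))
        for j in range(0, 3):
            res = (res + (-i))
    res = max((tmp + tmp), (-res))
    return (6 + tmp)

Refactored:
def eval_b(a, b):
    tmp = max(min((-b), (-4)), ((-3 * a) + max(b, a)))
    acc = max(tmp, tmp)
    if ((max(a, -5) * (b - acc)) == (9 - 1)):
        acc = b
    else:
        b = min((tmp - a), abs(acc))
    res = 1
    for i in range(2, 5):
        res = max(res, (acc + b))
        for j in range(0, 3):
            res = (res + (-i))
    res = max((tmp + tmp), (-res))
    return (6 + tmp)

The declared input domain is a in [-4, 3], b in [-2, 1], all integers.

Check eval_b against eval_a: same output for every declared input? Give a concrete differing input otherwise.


Side by side, the visible changes include: arithmetic usage differs; also constant usage differs.
As a probe, take a=3, b=0: eval_a runs tmp := -4 | acc := -4 | ((max(a, -5) * (b - acc)) == (9 - 1)): false | b := -7 | res := 1 | iter i=2: | res := 1 | iter j=0: | res := -1 | iter j=1: | res := -3 | iter j=2: | res := -5 | iter i=3: | res := -5 | iter j=0: | res := -8 | iter j=1: | res := -11 | iter j=2: | res := -14 | iter i=4: | res := -11 | iter j=0: | res := -15 | iter j=1: | res := -19 | iter j=2: | res := -23 | res := 23 | result 2; eval_b runs tmp := -4 | acc := -4 | ((max(a, -5) * (b - acc)) == (9 - 1)): false | b := -7 | res := 1 | iter i=2: | res := 1 | iter j=0: | res := -1 | iter j=1: | res := -3 | iter j=2: | res := -5 | iter i=3: | res := -5 | iter j=0: | res := -8 | iter j=1: | res := -11 | iter j=2: | res := -14 | iter i=4: | res := -11 | iter j=0: | res := -15 | iter j=1: | res := -19 | iter j=2: | res := -23 | res := 23 | result 2; both end at 2.
Sweeping the whole domain (32 inputs) finds no disagreement.
verdict: equivalent


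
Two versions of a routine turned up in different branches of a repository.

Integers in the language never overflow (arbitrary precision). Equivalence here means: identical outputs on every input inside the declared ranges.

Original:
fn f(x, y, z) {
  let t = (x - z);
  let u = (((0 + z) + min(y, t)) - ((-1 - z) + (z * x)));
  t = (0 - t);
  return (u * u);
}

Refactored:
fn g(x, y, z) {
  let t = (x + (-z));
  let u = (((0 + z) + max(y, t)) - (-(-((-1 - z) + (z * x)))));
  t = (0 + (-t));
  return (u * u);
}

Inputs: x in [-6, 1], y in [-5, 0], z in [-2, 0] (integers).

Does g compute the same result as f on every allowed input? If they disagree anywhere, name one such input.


Run the pair on x=-6, y=-5, z=-2.
f: t := -4 | u := -20 | t := 4 | result 400
g: t := -4 | u := -19 | t := 4 | result 361
400 against 361: the behavior changed.
verdict: not equivalent; witness: x=-6, y=-5, z=-2
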